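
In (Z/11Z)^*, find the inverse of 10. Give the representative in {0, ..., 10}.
10^(−1) ≡ 10 (mod 11)

Apply the extended Euclidean algorithm to (11, 10), tracking rows (r, s, t) with s·11 + t·10 = r. Each division r_prev = q·r_cur + r_new produces the new row as (previous row) − q·(current row):
  row A: (11, 1, 0)   [1·11 + 0·10 = 11]
  row B: (10, 0, 1)   [0·11 + 1·10 = 10]
  11 = 1·10 + 1   → row C = row A − 1·row B = (1, 1, −1)   [check: 1·11 − 1·10 = 1]
  10 = 10·1 + 0   → remainder 0, stop. gcd = 1 (last nonzero row C).
The gcd is 1, so 10 is invertible mod 11. The last nonzero row gives 1·11 − 1·10 = 1, so t = −1. So 10^(−1) ≡ −1 ≡ 10 (mod 11). Verify: 10 · 10 = 100 ≡ 1 (mod 11). ✓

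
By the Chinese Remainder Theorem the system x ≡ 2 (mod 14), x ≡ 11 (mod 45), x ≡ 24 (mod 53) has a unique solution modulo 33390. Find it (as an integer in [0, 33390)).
x ≡ 28856 (mod 33390); the representative in [0, 33390) is 28856

The moduli 14, 45, 53 are pairwise coprime, so by the CRT there is a unique solution mod 14·45·53 = 33390.
Solve by successive substitution. Start with x ≡ 2 (mod 14).
  Combine with x ≡ 11 (mod 45): write x = 2 + 14·t and require 2 + 14·t ≡ 11 (mod 45), i.e. 14·t ≡ 11 − 2 ≡ 9 (mod 45). Since 14^(−1) ≡ 29 (mod 45), t ≡ 29·9 ≡ 36 (mod 45). So x ≡ 2 + 14·36 = 506 (mod 630).
  Combine with x ≡ 24 (mod 53): write x = 506 + 630·t and require 506 + 630·t ≡ 24 (mod 53), i.e. 630·t ≡ 24 − 506 ≡ 48 (mod 53). Since 630^(−1) ≡ 44 (mod 53) (630 ≡ 47 (mod 53)), t ≡ 44·48 ≡ 45 (mod 53). So x ≡ 506 + 630·45 = 28856 (mod 33390).
Unique solution in [0, 33390): x = 28856.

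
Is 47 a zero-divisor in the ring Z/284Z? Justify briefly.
NO

gcd(47, 284) = 1, so 47 is a unit in Z/284Z (it has a multiplicative inverse). A unit cannot be a zero-divisor: if 47·b ≡ 0 then multiplying both sides by 47^(−1) gives b ≡ 0. So 47 is not a zero-divisor.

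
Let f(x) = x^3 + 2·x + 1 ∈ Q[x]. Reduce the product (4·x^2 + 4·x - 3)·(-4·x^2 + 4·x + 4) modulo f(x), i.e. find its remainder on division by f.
a · b ≡ 76·x^2 + 20·x - 12 (mod f(x))

First multiply in Q[x] without reducing: a · b = -16·x^4 + 44·x^2 + 4·x - 12. Now divide by f(x) = x^3 + 2·x + 1, eliminating the leading term at each step:
  leading term -16·x^4: subtract (-16·x)·f(x) = -16·x^4 - 32·x^2 - 16·x, leaving 76·x^2 + 20·x - 12
The degree is now < 3, so this is the remainder. Hence a · b ≡ 76·x^2 + 20·x - 12 in Q[x]/(f).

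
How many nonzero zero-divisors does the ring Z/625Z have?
Z/625Z has 124 nonzero zero-divisors

In Z/625Z each nonzero element is either a unit (gcd with 625 is 1) or a zero-divisor (gcd > 1). The number of units is φ(625): factorise 625 = 5^4, so φ(625) = (5^4 − 5^3) = 500 = 500. The nonzero elements number 625 − 1 = 624. Hence the nonzero zero-divisors number 624 − 500 = 124.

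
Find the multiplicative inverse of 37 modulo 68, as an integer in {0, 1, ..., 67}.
Apply the extended Euclidean algorithm to (68, 37), tracking rows (r, s, t) with s·68 + t·37 = r. Each division r_prev = q·r_cur + r_new produces the new row as (previous row) − q·(current row):
  row A: (68, 1, 0)   [1·68 + 0·37 = 68]
  row B: (37, 0, 1)   [0·68 + 1·37 = 37]
  68 = 1·37 + 31   → row C = row A − 1·row B = (31, 1, −1)   [check: 1·68 − 1·37 = 31]
  37 = 1·31 + 6   → row D = row B − 1·row C = (6, −1, 2)   [check: −1·68 + 2·37 = 6]
  31 = 5·6 + 1   → row E = row C − 5·row D = (1, 6, −11)   [check: 6·68 − 11·37 = 1]
  6 = 6·1 + 0   → remainder 0, stop. gcd = 1 (last nonzero row E).
The gcd is 1, so 37 is invertible mod 68. The last nonzero row gives 6·68 − 11·37 = 1, so t = −11. So 37^(−1) ≡ −11 ≡ 57 (mod 68). Verify: 37 · 57 = 2109 ≡ 1 (mod 68). ✓

Final answer: 37^(−1) ≡ 57 (mod 68)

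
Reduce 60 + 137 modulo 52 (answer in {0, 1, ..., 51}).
Reduce the summands first: 60 ≡ 8, 137 ≡ 33 (mod 52), so 60 + 137 ≡ 8 + 33 (mod 52). 8 + 33 = 41; 41 = 0·52 + 41, so (60 + 137) mod 52 = 41.

Final answer: 41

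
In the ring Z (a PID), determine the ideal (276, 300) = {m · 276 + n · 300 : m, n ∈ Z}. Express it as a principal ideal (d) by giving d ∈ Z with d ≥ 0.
(276, 300) = (12); d = 12

In the PID Z, (a, b) is generated by gcd(a, b). Compute gcd(300, 276) with the extended Euclidean algorithm, tracking rows (r, s, t) with s·300 + t·276 = r:
  row A: (300, 1, 0)   [1·300 + 0·276 = 300]
  row B: (276, 0, 1)   [0·300 + 1·276 = 276]
  300 = 1·276 + 24   → row C = row A − 1·row B = (24, 1, −1)   [check: 1·300 − 1·276 = 24]
  276 = 11·24 + 12   → row D = row B − 11·row C = (12, −11, 12)   [check: −11·300 + 12·276 = 12]
  24 = 2·12 + 0   → remainder 0, stop. gcd = 12 (last nonzero row D).
So gcd(276, 300) = 12, with Bézout identity −11·300 + 12·276 = 12. Containment (⊇): the Bézout identity exhibits 12 as an element of (276, 300), giving (12) ⊆ (276, 300). Containment (⊆): since 12 | 276 and 12 | 300 (276 = 12·23, 300 = 12·25), every Z-linear combination of 276 and 300 is divisible by 12, so (276, 300) ⊆ (12). Therefore (276, 300) = (12), d = 12.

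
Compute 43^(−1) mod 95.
43^(−1) ≡ 42 (mod 95)

Apply the extended Euclidean algorithm to (95, 43), tracking rows (r, s, t) with s·95 + t·43 = r. Each division r_prev = q·r_cur + r_new produces the new row as (previous row) − q·(current row):
  row A: (95, 1, 0)   [1·95 + 0·43 = 95]
  row B: (43, 0, 1)   [0·95 + 1·43 = 43]
  95 = 2·43 + 9   → row C = row A − 2·row B = (9, 1, −2)   [check: 1·95 − 2·43 = 9]
  43 = 4·9 + 7   → row D = row B − 4·row C = (7, −4, 9)   [check: −4·95 + 9·43 = 7]
  9 = 1·7 + 2   → row E = row C − 1·row D = (2, 5, −11)   [check: 5·95 − 11·43 = 2]
  7 = 3·2 + 1   → row F = row D − 3·row E = (1, −19, 42)   [check: −19·95 + 42·43 = 1]
  2 = 2·1 + 0   → remainder 0, stop. gcd = 1 (last nonzero row F).
The gcd is 1, so 43 is invertible mod 95. The last nonzero row gives −19·95 + 42·43 = 1, so t = 42. So 43^(−1) ≡ 42 (mod 95). Verify: 43 · 42 = 1806 ≡ 1 (mod 95). ✓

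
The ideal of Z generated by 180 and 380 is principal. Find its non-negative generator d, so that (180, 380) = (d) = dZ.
(180, 380) = (20); d = 20

In the PID Z, (a, b) is generated by gcd(a, b). Compute gcd(380, 180) with the extended Euclidean algorithm, tracking rows (r, s, t) with s·380 + t·180 = r:
  row A: (380, 1, 0)   [1·380 + 0·180 = 380]
  row B: (180, 0, 1)   [0·380 + 1·180 = 180]
  380 = 2·180 + 20   → row C = row A − 2·row B = (20, 1, −2)   [check: 1·380 − 2·180 = 20]
  180 = 9·20 + 0   → remainder 0, stop. gcd = 20 (last nonzero row C).
So gcd(180, 380) = 20, with Bézout identity 1·380 − 2·180 = 20. Containment (⊇): the Bézout identity exhibits 20 as an element of (180, 380), giving (20) ⊆ (180, 380). Containment (⊆): since 20 | 180 and 20 | 380 (180 = 20·9, 380 = 20·19), every Z-linear combination of 180 and 380 is divisible by 20, so (180, 380) ⊆ (20). Therefore (180, 380) = (20), d = 20.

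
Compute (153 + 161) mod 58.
Reduce the summands first: 153 ≡ 37, 161 ≡ 45 (mod 58), so 153 + 161 ≡ 37 + 45 (mod 58). 37 + 45 = 82; 82 = 1·58 + 24, so (153 + 161) mod 58 = 24.

Final answer: 24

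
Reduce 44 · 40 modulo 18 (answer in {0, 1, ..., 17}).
Reduce the factors first: 44 ≡ 8, 40 ≡ 4 (mod 18), so 44 · 40 ≡ 8 · 4 (mod 18). 8 · 4 = 32. Dividing by 18: 32 = 1·18 + 14. So (44 · 40) mod 18 = 14.

Final answer: 14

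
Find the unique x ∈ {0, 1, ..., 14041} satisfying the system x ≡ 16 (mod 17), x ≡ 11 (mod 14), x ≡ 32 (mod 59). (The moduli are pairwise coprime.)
The moduli 17, 14, 59 are pairwise coprime, so by the CRT there is a unique solution mod 17·14·59 = 14042.
Solve by successive substitution. Start with x ≡ 16 (mod 17).
  Combine with x ≡ 11 (mod 14): write x = 16 + 17·t and require 16 + 17·t ≡ 11 (mod 14), i.e. 17·t ≡ 11 − 16 ≡ 9 (mod 14). Since 17^(−1) ≡ 5 (mod 14) (17 ≡ 3 (mod 14)), t ≡ 5·9 ≡ 3 (mod 14). So x ≡ 16 + 17·3 = 67 (mod 238).
  Combine with x ≡ 32 (mod 59): write x = 67 + 238·t and require 67 + 238·t ≡ 32 (mod 59), i.e. 238·t ≡ 32 − 67 ≡ 24 (mod 59). Since 238^(−1) ≡ 30 (mod 59) (238 ≡ 2 (mod 59)), t ≡ 30·24 ≡ 12 (mod 59). So x ≡ 67 + 238·12 = 2923 (mod 14042).
Unique solution in [0, 14042): x = 2923.

Final answer: x ≡ 2923 (mod 14042); the representative in [0, 14042) is 2923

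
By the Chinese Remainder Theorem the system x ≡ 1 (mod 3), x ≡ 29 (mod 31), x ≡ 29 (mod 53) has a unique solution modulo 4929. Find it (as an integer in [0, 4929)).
x ≡ 1672 (mod 4929); the representative in [0, 4929) is 1672

The moduli 3, 31, 53 are pairwise coprime, so by the CRT there is a unique solution mod 3·31·53 = 4929.
Solve by successive substitution. Start with x ≡ 1 (mod 3).
  Combine with x ≡ 29 (mod 31): write x = 1 + 3·t and require 1 + 3·t ≡ 29 (mod 31), i.e. 3·t ≡ 29 − 1 ≡ 28 (mod 31). Since 3^(−1) ≡ 21 (mod 31), t ≡ 21·28 ≡ 30 (mod 31). So x ≡ 1 + 3·30 = 91 (mod 93).
  Combine with x ≡ 29 (mod 53): write x = 91 + 93·t and require 91 + 93·t ≡ 29 (mod 53), i.e. 93·t ≡ 29 − 91 ≡ 44 (mod 53). Since 93^(−1) ≡ 4 (mod 53) (93 ≡ 40 (mod 53)), t ≡ 4·44 ≡ 17 (mod 53). So x ≡ 91 + 93·17 = 1672 (mod 4929).
Unique solution in [0, 4929): x = 1672.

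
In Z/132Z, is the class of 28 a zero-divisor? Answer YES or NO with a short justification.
gcd(28, 132) = 4 > 1, so 28 is not a unit in Z/132Z. In Z/nZ every nonzero non-unit is a zero-divisor: explicitly, take b = 132/gcd = 33 ≠ 0 (mod 132); then 28·33 = 924 = 7·132, i.e. 28·33 ≡ 0 (mod 132). So 28 is a zero-divisor.

Final answer: YES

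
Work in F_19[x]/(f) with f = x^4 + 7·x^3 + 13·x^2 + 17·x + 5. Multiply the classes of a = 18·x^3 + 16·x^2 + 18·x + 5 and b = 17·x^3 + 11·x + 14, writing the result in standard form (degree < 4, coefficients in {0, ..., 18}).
a · b ≡ 18·x^3 + 9·x^2 + 9·x + 3 (mod f(x))

Multiply as integer polynomials: a · b = 306·x^6 + 272·x^5 + 504·x^4 + 513·x^3 + 422·x^2 + 307·x + 70. Reducing coefficients mod 19: a · b ≡ 2·x^6 + 6·x^5 + 10·x^4 + 4·x^2 + 3·x + 13. Now divide by f(x) = x^4 + 7·x^3 + 13·x^2 + 17·x + 5 in F_19[x], eliminating the leading term at each step:
  leading term 2·x^6: subtract (2·x^2)·f(x) = 2·x^6 + 14·x^5 + 7·x^4 + 15·x^3 + 10·x^2, leaving 11·x^5 + 3·x^4 + 4·x^3 + 13·x^2 + 3·x + 13 (coefficients mod 19)
  leading term 11·x^5: subtract (11·x)·f(x) = 11·x^5 + x^4 + 10·x^3 + 16·x^2 + 17·x, leaving 2·x^4 + 13·x^3 + 16·x^2 + 5·x + 13 (coefficients mod 19)
  leading term 2·x^4: subtract (2)·f(x) = 2·x^4 + 14·x^3 + 7·x^2 + 15·x + 10, leaving 18·x^3 + 9·x^2 + 9·x + 3 (coefficients mod 19)
The degree is now < 4, so this is the remainder. Hence a · b ≡ 18·x^3 + 9·x^2 + 9·x + 3 in F_19[x]/(f).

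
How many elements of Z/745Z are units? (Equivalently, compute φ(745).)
Z/745Z has φ(745) = 592 units

An element a ∈ Z/745Z is a unit iff gcd(a, 745) = 1, so the number of units is φ(745). φ is multiplicative, with φ(p^e) = p^e − p^(e−1). Factorise 745 = 5 · 149. Then
  φ(745) = (5 − 1) · (149 − 1) = 4 · 148 = 592.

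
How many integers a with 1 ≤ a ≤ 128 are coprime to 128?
64

The number of a ∈ {1, ..., 128} with gcd(a, 128) = 1 is by definition Euler's totient φ(128). φ is multiplicative, with φ(p^e) = p^e − p^(e−1). Factorise 128 = 2^7. Then
  φ(128) = (2^7 − 2^6) = 64 = 64.
So there are 64 such integers.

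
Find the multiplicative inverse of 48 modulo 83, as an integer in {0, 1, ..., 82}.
48^(−1) ≡ 64 (mod 83)

Apply the extended Euclidean algorithm to (83, 48), tracking rows (r, s, t) with s·83 + t·48 = r. Each division r_prev = q·r_cur + r_new produces the new row as (previous row) − q·(current row):
  row A: (83, 1, 0)   [1·83 + 0·48 = 83]
  row B: (48, 0, 1)   [0·83 + 1·48 = 48]
  83 = 1·48 + 35   → row C = row A − 1·row B = (35, 1, −1)   [check: 1·83 − 1·48 = 35]
  48 = 1·35 + 13   → row D = row B − 1·row C = (13, −1, 2)   [check: −1·83 + 2·48 = 13]
  35 = 2·13 + 9   → row E = row C − 2·row D = (9, 3, −5)   [check: 3·83 − 5·48 = 9]
  13 = 1·9 + 4   → row F = row D − 1·row E = (4, −4, 7)   [check: −4·83 + 7·48 = 4]
  9 = 2·4 + 1   → row G = row E − 2·row F = (1, 11, −19)   [check: 11·83 − 19·48 = 1]
  4 = 4·1 + 0   → remainder 0, stop. gcd = 1 (last nonzero row G).
The gcd is 1, so 48 is invertible mod 83. The last nonzero row gives 11·83 − 19·48 = 1, so t = −19. So 48^(−1) ≡ −19 ≡ 64 (mod 83). Verify: 48 · 64 = 3072 ≡ 1 (mod 83). ✓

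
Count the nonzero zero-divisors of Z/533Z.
In Z/533Z each nonzero element is either a unit (gcd with 533 is 1) or a zero-divisor (gcd > 1). The number of units is φ(533): factorise 533 = 13 · 41, so φ(533) = (13 − 1) · (41 − 1) = 12 · 40 = 480. The nonzero elements number 533 − 1 = 532. Hence the nonzero zero-divisors number 532 − 480 = 52.

Final answer: Z/533Z has 52 nonzero zero-divisors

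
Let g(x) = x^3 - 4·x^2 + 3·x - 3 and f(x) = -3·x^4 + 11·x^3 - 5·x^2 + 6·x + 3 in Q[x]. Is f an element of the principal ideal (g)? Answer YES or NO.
In Q[x] the ideal (g) consists of all multiples of g, so f ∈ (g) iff g | f, i.e. iff the remainder of f on division by g is 0. Divide f by g (g is monic, so eliminate the leading term of the running remainder at each step):
  leading term -3·x^4: subtract (-3·x)·g(x) = -3·x^4 + 12·x^3 - 9·x^2 + 9·x, leaving -x^3 + 4·x^2 - 3·x + 3
  leading term -x^3: subtract (-1)·g(x) = -x^3 + 4·x^2 - 3·x + 3, leaving 0
The remainder is 0, so f(x) = g(x) · h(x) with h(x) = -3·x - 1. Hence g | f, i.e. f ∈ (g).

Final answer: YES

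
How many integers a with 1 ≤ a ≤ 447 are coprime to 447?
The number of a ∈ {1, ..., 447} with gcd(a, 447) = 1 is by definition Euler's totient φ(447). φ is multiplicative, with φ(p^e) = p^e − p^(e−1). Factorise 447 = 3 · 149. Then
  φ(447) = (3 − 1) · (149 − 1) = 2 · 148 = 296.
So there are 296 such integers.

Final answer: 296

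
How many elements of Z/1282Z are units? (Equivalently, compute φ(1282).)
Z/1282Z has φ(1282) = 640 units

An element a ∈ Z/1282Z is a unit iff gcd(a, 1282) = 1, so the number of units is φ(1282). φ is multiplicative, with φ(p^e) = p^e − p^(e−1). Factorise 1282 = 2 · 641. Then
  φ(1282) = (2 − 1) · (641 − 1) = 1 · 640 = 640.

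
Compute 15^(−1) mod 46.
Apply the extended Euclidean algorithm to (46, 15), tracking rows (r, s, t) with s·46 + t·15 = r. Each division r_prev = q·r_cur + r_new produces the new row as (previous row) − q·(current row):
  row A: (46, 1, 0)   [1·46 + 0·15 = 46]
  row B: (15, 0, 1)   [0·46 + 1·15 = 15]
  46 = 3·15 + 1   → row C = row A − 3·row B = (1, 1, −3)   [check: 1·46 − 3·15 = 1]
  15 = 15·1 + 0   → remainder 0, stop. gcd = 1 (last nonzero row C).
The gcd is 1, so 15 is invertible mod 46. The last nonzero row gives 1·46 − 3·15 = 1, so t = −3. So 15^(−1) ≡ −3 ≡ 43 (mod 46). Verify: 15 · 43 = 645 ≡ 1 (mod 46). ✓

Final answer: 15^(−1) ≡ 43 (mod 46)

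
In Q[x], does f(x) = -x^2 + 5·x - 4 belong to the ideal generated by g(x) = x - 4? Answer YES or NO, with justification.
YES

In Q[x] the ideal (g) consists of all multiples of g, so f ∈ (g) iff g | f, i.e. iff the remainder of f on division by g is 0. Divide f by g (g is monic, so eliminate the leading term of the running remainder at each step):
  leading term -x^2: subtract (-x)·g(x) = -x^2 + 4·x, leaving x - 4
  leading term x: subtract (1)·g(x) = x - 4, leaving 0
The remainder is 0, so f(x) = g(x) · h(x) with h(x) = 1 - x. Hence g | f, i.e. f ∈ (g).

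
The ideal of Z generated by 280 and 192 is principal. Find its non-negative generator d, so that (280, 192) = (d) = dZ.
(280, 192) = (8); d = 8

In the PID Z, (a, b) is generated by gcd(a, b). Compute gcd(280, 192) with the extended Euclidean algorithm, tracking rows (r, s, t) with s·280 + t·192 = r:
  row A: (280, 1, 0)   [1·280 + 0·192 = 280]
  row B: (192, 0, 1)   [0·280 + 1·192 = 192]
  280 = 1·192 + 88   → row C = row A − 1·row B = (88, 1, −1)   [check: 1·280 − 1·192 = 88]
  192 = 2·88 + 16   → row D = row B − 2·row C = (16, −2, 3)   [check: −2·280 + 3·192 = 16]
  88 = 5·16 + 8   → row E = row C − 5·row D = (8, 11, −16)   [check: 11·280 − 16·192 = 8]
  16 = 2·8 + 0   → remainder 0, stop. gcd = 8 (last nonzero row E).
So gcd(280, 192) = 8, with Bézout identity 11·280 − 16·192 = 8. Containment (⊇): the Bézout identity exhibits 8 as an element of (280, 192), giving (8) ⊆ (280, 192). Containment (⊆): since 8 | 280 and 8 | 192 (280 = 8·35, 192 = 8·24), every Z-linear combination of 280 and 192 is divisible by 8, so (280, 192) ⊆ (8). Therefore (280, 192) = (8), d = 8.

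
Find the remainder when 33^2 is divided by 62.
Use repeated squaring. Binary(2) = 10. Walk through the bits of the exponent 2 left-to-right: at each bit after the leading one, square the running value, then multiply by 33 if the bit is 1 (always reducing mod 62):
  bit 1 = 1 (leading): start with 33.
  bit 2 = 0: square 33^2 = 1089 ≡ 35 (mod 62).
Final value: 33^2 ≡ 35 (mod 62).

Final answer: 35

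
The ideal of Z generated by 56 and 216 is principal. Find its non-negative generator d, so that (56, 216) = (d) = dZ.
In the PID Z, (a, b) is generated by gcd(a, b). Compute gcd(216, 56) with the extended Euclidean algorithm, tracking rows (r, s, t) with s·216 + t·56 = r:
  row A: (216, 1, 0)   [1·216 + 0·56 = 216]
  row B: (56, 0, 1)   [0·216 + 1·56 = 56]
  216 = 3·56 + 48   → row C = row A − 3·row B = (48, 1, −3)   [check: 1·216 − 3·56 = 48]
  56 = 1·48 + 8   → row D = row B − 1·row C = (8, −1, 4)   [check: −1·216 + 4·56 = 8]
  48 = 6·8 + 0   → remainder 0, stop. gcd = 8 (last nonzero row D).
So gcd(56, 216) = 8, with Bézout identity −1·216 + 4·56 = 8. Containment (⊇): the Bézout identity exhibits 8 as an element of (56, 216), giving (8) ⊆ (56, 216). Containment (⊆): since 8 | 56 and 8 | 216 (56 = 8·7, 216 = 8·27), every Z-linear combination of 56 and 216 is divisible by 8, so (56, 216) ⊆ (8). Therefore (56, 216) = (8), d = 8.

Final answer: (56, 216) = (8); d = 8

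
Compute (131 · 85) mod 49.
12

Reduce the factors first: 131 ≡ 33, 85 ≡ 36 (mod 49), so 131 · 85 ≡ 33 · 36 (mod 49). 33 · 36 = 1188. Dividing by 49: 1188 = 24·49 + 12. So (131 · 85) mod 49 = 12.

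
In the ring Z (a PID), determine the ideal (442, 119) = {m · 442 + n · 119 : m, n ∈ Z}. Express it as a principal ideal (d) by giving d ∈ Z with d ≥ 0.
In the PID Z, (a, b) is generated by gcd(a, b). Compute gcd(442, 119) with the extended Euclidean algorithm, tracking rows (r, s, t) with s·442 + t·119 = r:
  row A: (442, 1, 0)   [1·442 + 0·119 = 442]
  row B: (119, 0, 1)   [0·442 + 1·119 = 119]
  442 = 3·119 + 85   → row C = row A − 3·row B = (85, 1, −3)   [check: 1·442 − 3·119 = 85]
  119 = 1·85 + 34   → row D = row B − 1·row C = (34, −1, 4)   [check: −1·442 + 4·119 = 34]
  85 = 2·34 + 17   → row E = row C − 2·row D = (17, 3, −11)   [check: 3·442 − 11·119 = 17]
  34 = 2·17 + 0   → remainder 0, stop. gcd = 17 (last nonzero row E).
So gcd(442, 119) = 17, with Bézout identity 3·442 − 11·119 = 17. Containment (⊇): the Bézout identity exhibits 17 as an element of (442, 119), giving (17) ⊆ (442, 119). Containment (⊆): since 17 | 442 and 17 | 119 (442 = 17·26, 119 = 17·7), every Z-linear combination of 442 and 119 is divisible by 17, so (442, 119) ⊆ (17). Therefore (442, 119) = (17), d = 17.

Final answer: (442, 119) = (17); d = 17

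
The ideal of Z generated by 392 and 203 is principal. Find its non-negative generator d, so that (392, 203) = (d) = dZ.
In the PID Z, (a, b) is generated by gcd(a, b). Compute gcd(392, 203) with the extended Euclidean algorithm, tracking rows (r, s, t) with s·392 + t·203 = r:
  row A: (392, 1, 0)   [1·392 + 0·203 = 392]
  row B: (203, 0, 1)   [0·392 + 1·203 = 203]
  392 = 1·203 + 189   → row C = row A − 1·row B = (189, 1, −1)   [check: 1·392 − 1·203 = 189]
  203 = 1·189 + 14   → row D = row B − 1·row C = (14, −1, 2)   [check: −1·392 + 2·203 = 14]
  189 = 13·14 + 7   → row E = row C − 13·row D = (7, 14, −27)   [check: 14·392 − 27·203 = 7]
  14 = 2·7 + 0   → remainder 0, stop. gcd = 7 (last nonzero row E).
So gcd(392, 203) = 7, with Bézout identity 14·392 − 27·203 = 7. Containment (⊇): the Bézout identity exhibits 7 as an element of (392, 203), giving (7) ⊆ (392, 203). Containment (⊆): since 7 | 392 and 7 | 203 (392 = 7·56, 203 = 7·29), every Z-linear combination of 392 and 203 is divisible by 7, so (392, 203) ⊆ (7). Therefore (392, 203) = (7), d = 7.

Final answer: (392, 203) = (7); d = 7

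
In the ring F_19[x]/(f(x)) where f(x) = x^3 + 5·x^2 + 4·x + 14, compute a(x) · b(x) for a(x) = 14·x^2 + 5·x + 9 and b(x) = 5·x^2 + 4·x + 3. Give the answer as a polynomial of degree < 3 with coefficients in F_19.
Multiply as integer polynomials: a · b = 70·x^4 + 81·x^3 + 107·x^2 + 51·x + 27. Reducing coefficients mod 19: a · b ≡ 13·x^4 + 5·x^3 + 12·x^2 + 13·x + 8. Now divide by f(x) = x^3 + 5·x^2 + 4·x + 14 in F_19[x], eliminating the leading term at each step:
  leading term 13·x^4: subtract (13·x)·f(x) = 13·x^4 + 8·x^3 + 14·x^2 + 11·x, leaving 16·x^3 + 17·x^2 + 2·x + 8 (coefficients mod 19)
  leading term 16·x^3: subtract (16)·f(x) = 16·x^3 + 4·x^2 + 7·x + 15, leaving 13·x^2 + 14·x + 12 (coefficients mod 19)
The degree is now < 3, so this is the remainder. Hence a · b ≡ 13·x^2 + 14·x + 12 in F_19[x]/(f).

Final answer: a · b ≡ 13·x^2 + 14·x + 12 (mod f(x))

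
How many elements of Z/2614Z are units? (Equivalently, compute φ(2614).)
Z/2614Z has φ(2614) = 1306 units

An element a ∈ Z/2614Z is a unit iff gcd(a, 2614) = 1, so the number of units is φ(2614). φ is multiplicative, with φ(p^e) = p^e − p^(e−1). Factorise 2614 = 2 · 1307. Then
  φ(2614) = (2 − 1) · (1307 − 1) = 1 · 1306 = 1306.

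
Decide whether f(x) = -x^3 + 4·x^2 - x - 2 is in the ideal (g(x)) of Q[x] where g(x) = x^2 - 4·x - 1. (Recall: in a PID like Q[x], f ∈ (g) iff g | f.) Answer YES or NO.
NO

In Q[x] the ideal (g) consists of all multiples of g, so f ∈ (g) iff g | f, i.e. iff the remainder of f on division by g is 0. Divide f by g (g is monic, so eliminate the leading term of the running remainder at each step):
  leading term -x^3: subtract (-x)·g(x) = -x^3 + 4·x^2 + x, leaving -2·x - 2
The remainder r(x) = -2·x - 2 ≠ 0 (and deg r < deg g), so g ∤ f, i.e. f ∉ (g).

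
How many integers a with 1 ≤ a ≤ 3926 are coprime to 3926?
The number of a ∈ {1, ..., 3926} with gcd(a, 3926) = 1 is by definition Euler's totient φ(3926). φ is multiplicative, with φ(p^e) = p^e − p^(e−1). Factorise 3926 = 2 · 13 · 151. Then
  φ(3926) = (2 − 1) · (13 − 1) · (151 − 1) = 1 · 12 · 150 = 1800.
So there are 1800 such integers.

Final answer: 1800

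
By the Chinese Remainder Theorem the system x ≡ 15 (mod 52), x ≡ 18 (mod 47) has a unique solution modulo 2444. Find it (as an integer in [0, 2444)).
x ≡ 535 (mod 2444); the representative in [0, 2444) is 535

The moduli 52, 47 are pairwise coprime, so by the CRT there is a unique solution mod 52·47 = 2444.
Solve by successive substitution. Start with x ≡ 15 (mod 52).
  Combine with x ≡ 18 (mod 47): write x = 15 + 52·t and require 15 + 52·t ≡ 18 (mod 47), i.e. 52·t ≡ 18 − 15 ≡ 3 (mod 47). Since 52^(−1) ≡ 19 (mod 47) (52 ≡ 5 (mod 47)), t ≡ 19·3 ≡ 10 (mod 47). So x ≡ 15 + 52·10 = 535 (mod 2444).
Unique solution in [0, 2444): x = 535.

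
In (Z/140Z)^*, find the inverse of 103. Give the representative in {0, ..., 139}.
Apply the extended Euclidean algorithm to (140, 103), tracking rows (r, s, t) with s·140 + t·103 = r. Each division r_prev = q·r_cur + r_new produces the new row as (previous row) − q·(current row):
  row A: (140, 1, 0)   [1·140 + 0·103 = 140]
  row B: (103, 0, 1)   [0·140 + 1·103 = 103]
  140 = 1·103 + 37   → row C = row A − 1·row B = (37, 1, −1)   [check: 1·140 − 1·103 = 37]
  103 = 2·37 + 29   → row D = row B − 2·row C = (29, −2, 3)   [check: −2·140 + 3·103 = 29]
  37 = 1·29 + 8   → row E = row C − 1·row D = (8, 3, −4)   [check: 3·140 − 4·103 = 8]
  29 = 3·8 + 5   → row F = row D − 3·row E = (5, −11, 15)   [check: −11·140 + 15·103 = 5]
  8 = 1·5 + 3   → row G = row E − 1·row F = (3, 14, −19)   [check: 14·140 − 19·103 = 3]
  5 = 1·3 + 2   → row H = row F − 1·row G = (2, −25, 34)   [check: −25·140 + 34·103 = 2]
  3 = 1·2 + 1   → row I = row G − 1·row H = (1, 39, −53)   [check: 39·140 − 53·103 = 1]
  2 = 2·1 + 0   → remainder 0, stop. gcd = 1 (last nonzero row I).
The gcd is 1, so 103 is invertible mod 140. The last nonzero row gives 39·140 − 53·103 = 1, so t = −53. So 103^(−1) ≡ −53 ≡ 87 (mod 140). Verify: 103 · 87 = 8961 ≡ 1 (mod 140). ✓

Final answer: 103^(−1) ≡ 87 (mod 140)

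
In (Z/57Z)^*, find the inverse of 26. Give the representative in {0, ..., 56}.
Apply the extended Euclidean algorithm to (57, 26), tracking rows (r, s, t) with s·57 + t·26 = r. Each division r_prev = q·r_cur + r_new produces the new row as (previous row) − q·(current row):
  row A: (57, 1, 0)   [1·57 + 0·26 = 57]
  row B: (26, 0, 1)   [0·57 + 1·26 = 26]
  57 = 2·26 + 5   → row C = row A − 2·row B = (5, 1, −2)   [check: 1·57 − 2·26 = 5]
  26 = 5·5 + 1   → row D = row B − 5·row C = (1, −5, 11)   [check: −5·57 + 11·26 = 1]
  5 = 5·1 + 0   → remainder 0, stop. gcd = 1 (last nonzero row D).
The gcd is 1, so 26 is invertible mod 57. The last nonzero row gives −5·57 + 11·26 = 1, so t = 11. So 26^(−1) ≡ 11 (mod 57). Verify: 26 · 11 = 286 ≡ 1 (mod 57). ✓

Final answer: 26^(−1) ≡ 11 (mod 57)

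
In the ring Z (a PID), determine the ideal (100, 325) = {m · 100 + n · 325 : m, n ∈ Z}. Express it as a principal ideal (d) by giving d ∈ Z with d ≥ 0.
(100, 325) = (25); d = 25

In the PID Z, (a, b) is generated by gcd(a, b). Compute gcd(325, 100) with the extended Euclidean algorithm, tracking rows (r, s, t) with s·325 + t·100 = r:
  row A: (325, 1, 0)   [1·325 + 0·100 = 325]
  row B: (100, 0, 1)   [0·325 + 1·100 = 100]
  325 = 3·100 + 25   → row C = row A − 3·row B = (25, 1, −3)   [check: 1·325 − 3·100 = 25]
  100 = 4·25 + 0   → remainder 0, stop. gcd = 25 (last nonzero row C).
So gcd(100, 325) = 25, with Bézout identity 1·325 − 3·100 = 25. Containment (⊇): the Bézout identity exhibits 25 as an element of (100, 325), giving (25) ⊆ (100, 325). Containment (⊆): since 25 | 100 and 25 | 325 (100 = 25·4, 325 = 25·13), every Z-linear combination of 100 and 325 is divisible by 25, so (100, 325) ⊆ (25). Therefore (100, 325) = (25), d = 25.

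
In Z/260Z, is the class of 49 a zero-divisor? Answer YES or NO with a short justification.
gcd(49, 260) = 1, so 49 is a unit in Z/260Z (it has a multiplicative inverse). A unit cannot be a zero-divisor: if 49·b ≡ 0 then multiplying both sides by 49^(−1) gives b ≡ 0. So 49 is not a zero-divisor.

Final answer: NO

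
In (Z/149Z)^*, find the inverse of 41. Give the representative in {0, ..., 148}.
41^(−1) ≡ 40 (mod 149)

Apply the extended Euclidean algorithm to (149, 41), tracking rows (r, s, t) with s·149 + t·41 = r. Each division r_prev = q·r_cur + r_new produces the new row as (previous row) − q·(current row):
  row A: (149, 1, 0)   [1·149 + 0·41 = 149]
  row B: (41, 0, 1)   [0·149 + 1·41 = 41]
  149 = 3·41 + 26   → row C = row A − 3·row B = (26, 1, −3)   [check: 1·149 − 3·41 = 26]
  41 = 1·26 + 15   → row D = row B − 1·row C = (15, −1, 4)   [check: −1·149 + 4·41 = 15]
  26 = 1·15 + 11   → row E = row C − 1·row D = (11, 2, −7)   [check: 2·149 − 7·41 = 11]
  15 = 1·11 + 4   → row F = row D − 1·row E = (4, −3, 11)   [check: −3·149 + 11·41 = 4]
  11 = 2·4 + 3   → row G = row E − 2·row F = (3, 8, −29)   [check: 8·149 − 29·41 = 3]
  4 = 1·3 + 1   → row H = row F − 1·row G = (1, −11, 40)   [check: −11·149 + 40·41 = 1]
  3 = 3·1 + 0   → remainder 0, stop. gcd = 1 (last nonzero row H).
The gcd is 1, so 41 is invertible mod 149. The last nonzero row gives −11·149 + 40·41 = 1, so t = 40. So 41^(−1) ≡ 40 (mod 149). Verify: 41 · 40 = 1640 ≡ 1 (mod 149). ✓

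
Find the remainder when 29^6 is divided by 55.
Use repeated squaring. Binary(6) = 110. Walk through the bits of the exponent 6 left-to-right: at each bit after the leading one, square the running value, then multiply by 29 if the bit is 1 (always reducing mod 55):
  bit 1 = 1 (leading): start with 29.
  bit 2 = 1: square 29^2 = 841 ≡ 16; bit is 1, so multiply 16·29 = 464 ≡ 24 (mod 55).
  bit 3 = 0: square 24^2 = 576 ≡ 26 (mod 55).
Final value: 29^6 ≡ 26 (mod 55).

Final answer: 26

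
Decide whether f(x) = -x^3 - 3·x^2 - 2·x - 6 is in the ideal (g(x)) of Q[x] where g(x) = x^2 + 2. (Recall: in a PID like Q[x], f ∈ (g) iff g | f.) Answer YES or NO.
In Q[x] the ideal (g) consists of all multiples of g, so f ∈ (g) iff g | f, i.e. iff the remainder of f on division by g is 0. Divide f by g (g is monic, so eliminate the leading term of the running remainder at each step):
  leading term -x^3: subtract (-x)·g(x) = -x^3 - 2·x, leaving -3·x^2 - 6
  leading term -3·x^2: subtract (-3)·g(x) = -3·x^2 - 6, leaving 0
The remainder is 0, so f(x) = g(x) · h(x) with h(x) = -x - 3. Hence g | f, i.e. f ∈ (g).

Final answer: YES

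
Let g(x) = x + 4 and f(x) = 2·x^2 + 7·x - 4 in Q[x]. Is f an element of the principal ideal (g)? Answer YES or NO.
YES

In Q[x] the ideal (g) consists of all multiples of g, so f ∈ (g) iff g | f, i.e. iff the remainder of f on division by g is 0. Divide f by g (g is monic, so eliminate the leading term of the running remainder at each step):
  leading term 2·x^2: subtract (2·x)·g(x) = 2·x^2 + 8·x, leaving -x - 4
  leading term -x: subtract (-1)·g(x) = -x - 4, leaving 0
The remainder is 0, so f(x) = g(x) · h(x) with h(x) = 2·x - 1. Hence g | f, i.e. f ∈ (g).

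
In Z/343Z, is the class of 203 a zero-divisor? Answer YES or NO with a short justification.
YES

gcd(203, 343) = 7 > 1, so 203 is not a unit in Z/343Z. In Z/nZ every nonzero non-unit is a zero-divisor: explicitly, take b = 343/gcd = 49 ≠ 0 (mod 343); then 203·49 = 9947 = 29·343, i.e. 203·49 ≡ 0 (mod 343). So 203 is a zero-divisor.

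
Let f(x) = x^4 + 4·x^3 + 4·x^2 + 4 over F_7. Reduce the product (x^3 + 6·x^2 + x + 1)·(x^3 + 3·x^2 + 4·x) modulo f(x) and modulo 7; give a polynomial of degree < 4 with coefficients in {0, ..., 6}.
a · b ≡ 5·x^3 + 5·x + 4 (mod f(x))

Multiply as integer polynomials: a · b = x^6 + 9·x^5 + 23·x^4 + 28·x^3 + 7·x^2 + 4·x. Reducing coefficients mod 7: a · b ≡ x^6 + 2·x^5 + 2·x^4 + 4·x. Now divide by f(x) = x^4 + 4·x^3 + 4·x^2 + 4 in F_7[x], eliminating the leading term at each step:
  leading term x^6: subtract (x^2)·f(x) = x^6 + 4·x^5 + 4·x^4 + 4·x^2, leaving 5·x^5 + 5·x^4 + 3·x^2 + 4·x (coefficients mod 7)
  leading term 5·x^5: subtract (5·x)·f(x) = 5·x^5 + 6·x^4 + 6·x^3 + 6·x, leaving 6·x^4 + x^3 + 3·x^2 + 5·x (coefficients mod 7)
  leading term 6·x^4: subtract (6)·f(x) = 6·x^4 + 3·x^3 + 3·x^2 + 3, leaving 5·x^3 + 5·x + 4 (coefficients mod 7)
The degree is now < 4, so this is the remainder. Hence a · b ≡ 5·x^3 + 5·x + 4 in F_7[x]/(f).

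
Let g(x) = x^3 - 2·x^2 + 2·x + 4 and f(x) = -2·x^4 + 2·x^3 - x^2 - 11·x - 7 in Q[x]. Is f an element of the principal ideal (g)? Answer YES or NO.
NO

In Q[x] the ideal (g) consists of all multiples of g, so f ∈ (g) iff g | f, i.e. iff the remainder of f on division by g is 0. Divide f by g (g is monic, so eliminate the leading term of the running remainder at each step):
  leading term -2·x^4: subtract (-2·x)·g(x) = -2·x^4 + 4·x^3 - 4·x^2 - 8·x, leaving -2·x^3 + 3·x^2 - 3·x - 7
  leading term -2·x^3: subtract (-2)·g(x) = -2·x^3 + 4·x^2 - 4·x - 8, leaving -x^2 + x + 1
The remainder r(x) = -x^2 + x + 1 ≠ 0 (and deg r < deg g), so g ∤ f, i.e. f ∉ (g).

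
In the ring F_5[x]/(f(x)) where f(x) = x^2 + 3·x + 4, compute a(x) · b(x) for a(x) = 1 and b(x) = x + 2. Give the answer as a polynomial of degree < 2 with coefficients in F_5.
a · b ≡ x + 2 (mod f(x))

Multiply as integer polynomials: a · b = x + 2. Reducing coefficients mod 5: a · b ≡ x + 2. This already has degree < 2, so no reduction by f is needed. Hence a · b ≡ x + 2 in F_5[x]/(f).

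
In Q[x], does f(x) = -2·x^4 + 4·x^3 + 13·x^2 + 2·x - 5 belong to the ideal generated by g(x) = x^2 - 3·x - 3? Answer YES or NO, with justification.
In Q[x] the ideal (g) consists of all multiples of g, so f ∈ (g) iff g | f, i.e. iff the remainder of f on division by g is 0. Divide f by g (g is monic, so eliminate the leading term of the running remainder at each step):
  leading term -2·x^4: subtract (-2·x^2)·g(x) = -2·x^4 + 6·x^3 + 6·x^2, leaving -2·x^3 + 7·x^2 + 2·x - 5
  leading term -2·x^3: subtract (-2·x)·g(x) = -2·x^3 + 6·x^2 + 6·x, leaving x^2 - 4·x - 5
  leading term x^2: subtract (1)·g(x) = x^2 - 3·x - 3, leaving -x - 2
The remainder r(x) = -x - 2 ≠ 0 (and deg r < deg g), so g ∤ f, i.e. f ∉ (g).

Final answer: NO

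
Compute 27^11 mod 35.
Use repeated squaring. Binary(11) = 1011. Walk through the bits of the exponent 11 left-to-right: at each bit after the leading one, square the running value, then multiply by 27 if the bit is 1 (always reducing mod 35):
  bit 1 = 1 (leading): start with 27.
  bit 2 = 0: square 27^2 = 729 ≡ 29 (mod 35).
  bit 3 = 1: square 29^2 = 841 ≡ 1; bit is 1, so multiply 1·27 = 27 (mod 35).
  bit 4 = 1: square 27^2 = 729 ≡ 29; bit is 1, so multiply 29·27 = 783 ≡ 13 (mod 35).
Final value: 27^11 ≡ 13 (mod 35).

Final answer: 13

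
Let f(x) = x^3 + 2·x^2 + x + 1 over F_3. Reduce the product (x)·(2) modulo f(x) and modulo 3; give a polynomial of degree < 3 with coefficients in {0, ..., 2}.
Multiply as integer polynomials: a · b = 2·x. Reducing coefficients mod 3: a · b ≡ 2·x. This already has degree < 3, so no reduction by f is needed. Hence a · b ≡ 2·x in F_3[x]/(f).

Final answer: a · b ≡ 2·x (mod f(x))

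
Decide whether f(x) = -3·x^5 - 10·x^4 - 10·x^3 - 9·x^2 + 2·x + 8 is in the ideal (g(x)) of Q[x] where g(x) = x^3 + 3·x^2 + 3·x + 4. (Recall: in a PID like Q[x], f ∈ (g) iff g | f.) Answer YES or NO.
In Q[x] the ideal (g) consists of all multiples of g, so f ∈ (g) iff g | f, i.e. iff the remainder of f on division by g is 0. Divide f by g (g is monic, so eliminate the leading term of the running remainder at each step):
  leading term -3·x^5: subtract (-3·x^2)·g(x) = -3·x^5 - 9·x^4 - 9·x^3 - 12·x^2, leaving -x^4 - x^3 + 3·x^2 + 2·x + 8
  leading term -x^4: subtract (-x)·g(x) = -x^4 - 3·x^3 - 3·x^2 - 4·x, leaving 2·x^3 + 6·x^2 + 6·x + 8
  leading term 2·x^3: subtract (2)·g(x) = 2·x^3 + 6·x^2 + 6·x + 8, leaving 0
The remainder is 0, so f(x) = g(x) · h(x) with h(x) = -3·x^2 - x + 2. Hence g | f, i.e. f ∈ (g).

Final answer: YES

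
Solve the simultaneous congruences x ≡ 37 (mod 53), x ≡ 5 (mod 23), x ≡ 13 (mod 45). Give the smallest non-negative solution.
The moduli 53, 23, 45 are pairwise coprime, so by the CRT there is a unique solution mod 53·23·45 = 54855.
Solve by successive substitution. Start with x ≡ 37 (mod 53).
  Combine with x ≡ 5 (mod 23): write x = 37 + 53·t and require 37 + 53·t ≡ 5 (mod 23), i.e. 53·t ≡ 5 − 37 ≡ 14 (mod 23). Since 53^(−1) ≡ 10 (mod 23) (53 ≡ 7 (mod 23)), t ≡ 10·14 ≡ 2 (mod 23). So x ≡ 37 + 53·2 = 143 (mod 1219).
  Combine with x ≡ 13 (mod 45): write x = 143 + 1219·t and require 143 + 1219·t ≡ 13 (mod 45), i.e. 1219·t ≡ 13 − 143 ≡ 5 (mod 45). Since 1219^(−1) ≡ 34 (mod 45) (1219 ≡ 4 (mod 45)), t ≡ 34·5 ≡ 35 (mod 45). So x ≡ 143 + 1219·35 = 42808 (mod 54855).
Unique solution in [0, 54855): x = 42808.

Final answer: x ≡ 42808 (mod 54855); the representative in [0, 54855) is 42808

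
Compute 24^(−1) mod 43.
Apply the extended Euclidean algorithm to (43, 24), tracking rows (r, s, t) with s·43 + t·24 = r. Each division r_prev = q·r_cur + r_new produces the new row as (previous row) − q·(current row):
  row A: (43, 1, 0)   [1·43 + 0·24 = 43]
  row B: (24, 0, 1)   [0·43 + 1·24 = 24]
  43 = 1·24 + 19   → row C = row A − 1·row B = (19, 1, −1)   [check: 1·43 − 1·24 = 19]
  24 = 1·19 + 5   → row D = row B − 1·row C = (5, −1, 2)   [check: −1·43 + 2·24 = 5]
  19 = 3·5 + 4   → row E = row C − 3·row D = (4, 4, −7)   [check: 4·43 − 7·24 = 4]
  5 = 1·4 + 1   → row F = row D − 1·row E = (1, −5, 9)   [check: −5·43 + 9·24 = 1]
  4 = 4·1 + 0   → remainder 0, stop. gcd = 1 (last nonzero row F).
The gcd is 1, so 24 is invertible mod 43. The last nonzero row gives −5·43 + 9·24 = 1, so t = 9. So 24^(−1) ≡ 9 (mod 43). Verify: 24 · 9 = 216 ≡ 1 (mod 43). ✓

Final answer: 24^(−1) ≡ 9 (mod 43)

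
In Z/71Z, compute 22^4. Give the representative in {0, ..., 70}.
27

Use repeated squaring. Binary(4) = 100. Walk through the bits of the exponent 4 left-to-right: at each bit after the leading one, square the running value, then multiply by 22 if the bit is 1 (always reducing mod 71):
  bit 1 = 1 (leading): start with 22.
  bit 2 = 0: square 22^2 = 484 ≡ 58 (mod 71).
  bit 3 = 0: square 58^2 = 3364 ≡ 27 (mod 71).
Final value: 22^4 ≡ 27 (mod 71).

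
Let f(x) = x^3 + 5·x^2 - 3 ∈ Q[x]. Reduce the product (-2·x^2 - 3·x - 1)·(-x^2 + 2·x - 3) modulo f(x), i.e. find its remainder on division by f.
a · b ≡ 56·x^2 + 13·x - 30 (mod f(x))

First multiply in Q[x] without reducing: a · b = 2·x^4 - x^3 + x^2 + 7·x + 3. Now divide by f(x) = x^3 + 5·x^2 - 3, eliminating the leading term at each step:
  leading term 2·x^4: subtract (2·x)·f(x) = 2·x^4 + 10·x^3 - 6·x, leaving -11·x^3 + x^2 + 13·x + 3
  leading term -11·x^3: subtract (-11)·f(x) = -11·x^3 - 55·x^2 + 33, leaving 56·x^2 + 13·x - 30
The degree is now < 3, so this is the remainder. Hence a · b ≡ 56·x^2 + 13·x - 30 in Q[x]/(f).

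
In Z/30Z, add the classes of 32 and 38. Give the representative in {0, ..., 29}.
10

Reduce the summands first: 32 ≡ 2, 38 ≡ 8 (mod 30), so 32 + 38 ≡ 2 + 8 (mod 30). 2 + 8 = 10; 10 = 0·30 + 10, so (32 + 38) mod 30 = 10.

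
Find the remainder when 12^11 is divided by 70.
Use repeated squaring. Binary(11) = 1011. Walk through the bits of the exponent 11 left-to-right: at each bit after the leading one, square the running value, then multiply by 12 if the bit is 1 (always reducing mod 70):
  bit 1 = 1 (leading): start with 12.
  bit 2 = 0: square 12^2 = 144 ≡ 4 (mod 70).
  bit 3 = 1: square 4^2 = 16; bit is 1, so multiply 16·12 = 192 ≡ 52 (mod 70).
  bit 4 = 1: square 52^2 = 2704 ≡ 44; bit is 1, so multiply 44·12 = 528 ≡ 38 (mod 70).
Final value: 12^11 ≡ 38 (mod 70).

Final answer: 38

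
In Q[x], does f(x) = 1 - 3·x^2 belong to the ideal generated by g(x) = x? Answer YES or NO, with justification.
In Q[x] the ideal (g) consists of all multiples of g, so f ∈ (g) iff g | f, i.e. iff the remainder of f on division by g is 0. Divide f by g (g is monic, so eliminate the leading term of the running remainder at each step):
  leading term -3·x^2: subtract (-3·x)·g(x) = -3·x^2, leaving 1
The remainder r(x) = 1 ≠ 0 (and deg r < deg g), so g ∤ f, i.e. f ∉ (g).

Final answer: NO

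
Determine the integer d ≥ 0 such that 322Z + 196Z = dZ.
(322, 196) = (14); d = 14

In the PID Z, (a, b) is generated by gcd(a, b). Compute gcd(322, 196) with the extended Euclidean algorithm, tracking rows (r, s, t) with s·322 + t·196 = r:
  row A: (322, 1, 0)   [1·322 + 0·196 = 322]
  row B: (196, 0, 1)   [0·322 + 1·196 = 196]
  322 = 1·196 + 126   → row C = row A − 1·row B = (126, 1, −1)   [check: 1·322 − 1·196 = 126]
  196 = 1·126 + 70   → row D = row B − 1·row C = (70, −1, 2)   [check: −1·322 + 2·196 = 70]
  126 = 1·70 + 56   → row E = row C − 1·row D = (56, 2, −3)   [check: 2·322 − 3·196 = 56]
  70 = 1·56 + 14   → row F = row D − 1·row E = (14, −3, 5)   [check: −3·322 + 5·196 = 14]
  56 = 4·14 + 0   → remainder 0, stop. gcd = 14 (last nonzero row F).
So gcd(322, 196) = 14, with Bézout identity −3·322 + 5·196 = 14. Containment (⊇): the Bézout identity exhibits 14 as an element of (322, 196), giving (14) ⊆ (322, 196). Containment (⊆): since 14 | 322 and 14 | 196 (322 = 14·23, 196 = 14·14), every Z-linear combination of 322 and 196 is divisible by 14, so (322, 196) ⊆ (14). Therefore (322, 196) = (14), d = 14.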